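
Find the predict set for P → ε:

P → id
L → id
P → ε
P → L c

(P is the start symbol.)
{ $ }

PREDICT(P → ε) = (FIRST(RHS) \ {ε}) ∪ (FOLLOW(P) if ε ∈ FIRST(RHS), i.e. RHS ⇒* ε)
The right-hand side is ε (FIRST(ε) = { ε }), so the predict set is FOLLOW(P) = { $ }
PREDICT(P → ε) = { $ }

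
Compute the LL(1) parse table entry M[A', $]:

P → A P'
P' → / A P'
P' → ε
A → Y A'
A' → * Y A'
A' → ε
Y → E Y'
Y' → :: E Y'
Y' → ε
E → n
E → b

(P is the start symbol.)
A' → ε

To find M[A', $], we find productions for A' where $ is in the predict set (PREDICT(N → α) = (FIRST(α) \ {ε}) ∪ (FOLLOW(N) if α ⇒* ε)).

Relevant sets:
  FOLLOW(A') = { $, '/' }

A' → * Y A': PREDICT = { '*' }
A' → ε: PREDICT = { $, '/' }
  $ is in predict set, so this production goes in M[A', $]

M[A', $] = A' → ε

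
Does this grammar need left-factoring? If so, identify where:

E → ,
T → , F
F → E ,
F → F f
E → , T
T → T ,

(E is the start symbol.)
Left-factoring is needed when two productions for the same non-terminal
share a common prefix on the right-hand side.

Productions for E:
  E → ,
  E → , T
Productions for T:
  T → , F
  T → T ,
Productions for F:
  F → E ,
  F → F f

Found common prefix ',' in productions for E

Answer: Yes, E has productions with common prefix ','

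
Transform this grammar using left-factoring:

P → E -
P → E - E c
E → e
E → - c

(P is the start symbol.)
P → E - P'
P' → ε
P' → E c
E → e
E → - c

Left-factoring transforms A → αβ₁ | αβ₂ into A → αA' and A' → β₁ | β₂
(α is the longest common prefix among the alternatives). Repeat until
no nonterminal has two alternatives with a common prefix.

Round 1: P has alternatives sharing prefix 'E -'. Introduce P': P → E - P'
  Add: P' → ε
  Add: P' → E c

No remaining common prefixes — done.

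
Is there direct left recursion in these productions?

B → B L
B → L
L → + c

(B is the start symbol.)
Direct left recursion occurs when N → N α for some non-terminal N (the right-hand side begins with the left-hand side itself).

B → B L: LEFT RECURSIVE (starts with B)
B → L: starts with L
L → + c: starts with '+'

The grammar has direct left recursion on: B.

Answer: Yes, B is left-recursive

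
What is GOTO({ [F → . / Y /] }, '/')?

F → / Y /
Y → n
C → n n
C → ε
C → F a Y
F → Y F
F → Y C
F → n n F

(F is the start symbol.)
{ [F → / . Y /], [Y → . n] }

GOTO(I, '/') = CLOSURE({ [A → αX.β] : [A → α.Xβ] ∈ I, X = '/' })

Items with dot before '/', with the dot advanced:
  [F → . / Y /] → [F → / . Y /]
Closure of the advanced items:
  [F → / . Y /] has the dot before Y: add [Y → . n]

GOTO = { [F → / . Y /], [Y → . n] }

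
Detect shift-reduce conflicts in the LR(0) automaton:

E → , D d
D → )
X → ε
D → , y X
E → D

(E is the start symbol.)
A shift-reduce conflict occurs when an LR(0) state has both:
  - a complete (reduce) item [A → α .] (dot at the end), and
  - a shift item [B → β . c γ] (dot before a terminal).

Augment with E' → E and build the canonical LR(0) collection (I0 = CLOSURE({[E' → . E]}), then GOTO on every symbol after a dot until no new states appear). It has 10 states:
  I0: { [D → . )], [D → . , y X], [E → . , D d], [E → . D], [E' → . E] }  — shift
  I1: { [D → ) .] }  — reduce
  I2: { [D → , . y X], [D → . )], [D → . , y X], [E → , . D d] }  — shift
  I3: { [E → D .] }  — reduce
  I4: { [E' → E .] }  — accept
  I5: { [D → , . y X] }  — shift
  I6: { [E → , D . d] }  — shift
  I7: { [D → , y . X], [X → .] }  — reduce
  I8: { [D → , y X .] }  — reduce
  I9: { [E → , D d .] }  — reduce

No state contains both a complete item and a shift item.

Answer: No shift-reduce conflicts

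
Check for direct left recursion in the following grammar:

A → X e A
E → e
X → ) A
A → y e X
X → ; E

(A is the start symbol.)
No direct left recursion

A → X e A: starts with X
E → e: starts with e
X → ) A: starts with ')'
A → y e X: starts with y
X → ; E: starts with ';'

No direct left recursion found.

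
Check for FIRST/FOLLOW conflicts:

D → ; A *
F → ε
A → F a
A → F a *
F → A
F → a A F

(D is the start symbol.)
Yes. F → A with FOLLOW(F) on { 'a' }; F → a A F with FOLLOW(F) on { 'a' }

A FIRST/FOLLOW conflict occurs when a non-terminal N has a nullable alternative N → β (β ⇒* ε) and another alternative N → α with FIRST(α) ∩ FOLLOW(N) ≠ ∅: on such a lookahead the parser cannot decide between expanding α and letting N vanish via β.

Nullable non-terminals: F.
FIRST sets used below: FIRST(A) = { 'a' }

F: nullable alternative(s) F → ε; FOLLOW(F) = { 'a' }
  F → ε: FIRST \ {ε} = { } — this is the only nullable alternative, skip
  F → A: FIRST \ {ε} = { 'a' } — overlaps FOLLOW(F) on { 'a' }: CONFLICT
  F → a A F: FIRST \ {ε} = { 'a' } — overlaps FOLLOW(F) on { 'a' }: CONFLICT

A, D have no nullable alternative, so no FIRST/FOLLOW check is needed there.

So the grammar has 2 FIRST/FOLLOW conflicts (marked CONFLICT above).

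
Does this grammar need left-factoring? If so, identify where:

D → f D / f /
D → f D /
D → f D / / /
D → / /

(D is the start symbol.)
Yes, D has productions with common prefix 'f D /'

Left-factoring is needed when two productions for the same non-terminal
share a common prefix on the right-hand side.

Productions for D:
  D → f D / f /
  D → f D /
  D → f D / / /
  D → / /

Found common prefix 'f D /' in productions for D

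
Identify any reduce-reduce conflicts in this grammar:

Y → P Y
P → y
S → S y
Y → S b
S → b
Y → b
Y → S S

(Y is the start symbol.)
A reduce-reduce conflict occurs when an LR(0) state has two complete items [A → α .] and [B → β .] — both call for a reduction, and with no lookahead the parser cannot choose between them.

Augment with Y' → Y and build the canonical LR(0) collection (I0 = CLOSURE({[Y' → . Y]}), then GOTO on every symbol after a dot until no new states appear). It has 10 states:
  I0: { [P → . y], [S → . S y], [S → . b], [Y → . P Y], [Y → . S S], [Y → . S b], [Y → . b], [Y' → . Y] }  — shift
  I1: { [P → . y], [S → . S y], [S → . b], [Y → . P Y], [Y → . S S], [Y → . S b], [Y → . b], [Y → P . Y] }  — shift
  I2: { [S → . S y], [S → . b], [S → S . y], [Y → S . S], [Y → S . b] }  — shift
  I3: { [Y' → Y .] }  — accept
  I4: { [S → b .], [Y → b .] }  — 2 reduces
  I5: { [P → y .] }  — reduce
  I6: { [S → S . y], [Y → S S .] }  — shift, reduce
  I7: { [S → b .], [Y → S b .] }  — 2 reduces
  I8: { [S → S y .] }  — reduce
  I9: { [Y → P Y .] }  — reduce

I4 contains complete items [S → b .], [Y → b .] — reduce-reduce conflict.
I7 contains complete items [S → b .], [Y → S b .] — reduce-reduce conflict.

Answer: Yes — I4: [S → b .] vs [Y → b .]; I7: [S → b .] vs [Y → S b .]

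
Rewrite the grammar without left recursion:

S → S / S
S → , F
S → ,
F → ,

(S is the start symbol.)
S → , F S'
S → , S'
S' → / S S'
S' → ε
F → ,

S is directly left-recursive. The standard transformation for
  A → A α₁ | ... | A α_m | β₁ | ... | β_n
is
  A  → β₁ A' | ... | β_n A'
  A' → α₁ A' | ... | α_m A' | ε

S → , F becomes S → , F S'
S → , becomes S → , S'
S → S / S becomes S' → / S S'
Add S' → ε

Productions for other non-terminals are unchanged:
  F → ,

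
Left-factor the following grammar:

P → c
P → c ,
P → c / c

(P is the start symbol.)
P → c P'
P' → ε
P' → ,
P' → / c

Left-factoring transforms A → αβ₁ | αβ₂ into A → αA' and A' → β₁ | β₂
(α is the longest common prefix among the alternatives). Repeat until
no nonterminal has two alternatives with a common prefix.

Round 1: P has alternatives sharing prefix 'c'. Introduce P': P → c P'
  Add: P' → ε
  Add: P' → ,
  Add: P' → / c

No remaining common prefixes — done.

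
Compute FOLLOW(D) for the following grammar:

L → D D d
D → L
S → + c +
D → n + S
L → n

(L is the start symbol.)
{ 'd', 'n' }

To compute FOLLOW(D), find every occurrence of D on a right-hand side N → α D β: add FIRST(β) \ {ε}, and if β is empty or nullable also add FOLLOW(N). Iterate to a fixed point.

In L → D D d: D is followed by D d, add FIRST(D d) \ {ε} = { 'n' }
In L → D D d: D is followed by d, add FIRST(d) \ {ε} = { 'd' }

Taking the union: FOLLOW(D) = { 'd', 'n' }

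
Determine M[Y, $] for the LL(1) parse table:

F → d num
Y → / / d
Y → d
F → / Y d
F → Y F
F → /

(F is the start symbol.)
To find M[Y, $], we find productions for Y where $ is in the predict set (PREDICT(N → α) = (FIRST(α) \ {ε}) ∪ (FOLLOW(N) if α ⇒* ε)).

Y → / / d: PREDICT = { '/' }
Y → d: PREDICT = { 'd' }

M[Y, $] is empty (no production applies)

Answer: Empty (error entry)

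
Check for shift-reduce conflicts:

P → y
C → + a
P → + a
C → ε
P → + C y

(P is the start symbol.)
Yes — I1: [C → .] vs [C → . + a]

A shift-reduce conflict occurs when an LR(0) state has both:
  - a complete (reduce) item [A → α .] (dot at the end), and
  - a shift item [B → β . c γ] (dot before a terminal).

Augment with P' → P and build the canonical LR(0) collection (I0 = CLOSURE({[P' → . P]}), then GOTO on every symbol after a dot until no new states appear). It has 9 states:
  I0: { [P → . + C y], [P → . + a], [P → . y], [P' → . P] }  — shift
  I1: { [C → . + a], [C → .], [P → + . C y], [P → + . a] }  — shift, reduce
  I2: { [P' → P .] }  — accept
  I3: { [P → y .] }  — reduce
  I4: { [C → + . a] }  — shift
  I5: { [P → + C . y] }  — shift
  I6: { [P → + a .] }  — reduce
  I7: { [P → + C y .] }  — reduce
  I8: { [C → + a .] }  — reduce

I1 contains reduce item [C → .] and shift items [C → . + a], [P → + . a] — shift-reduce conflict.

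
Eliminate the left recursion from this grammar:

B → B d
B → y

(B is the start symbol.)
B → y B'
B' → d B'
B' → ε

B is directly left-recursive. The standard transformation for
  A → A α₁ | ... | A α_m | β₁ | ... | β_n
is
  A  → β₁ A' | ... | β_n A'
  A' → α₁ A' | ... | α_m A' | ε

B → y becomes B → y B'
B → B d becomes B' → d B'
Add B' → ε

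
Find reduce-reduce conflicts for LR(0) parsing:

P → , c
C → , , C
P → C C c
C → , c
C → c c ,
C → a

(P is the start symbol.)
A reduce-reduce conflict occurs when an LR(0) state has two complete items [A → α .] and [B → β .] — both call for a reduction, and with no lookahead the parser cannot choose between them.

Augment with P' → P and build the canonical LR(0) collection (I0 = CLOSURE({[P' → . P]}), then GOTO on every symbol after a dot until no new states appear). It has 15 states:
  I0: { [C → . , , C], [C → . , c], [C → . a], [C → . c c ,], [P → . , c], [P → . C C c], [P' → . P] }  — shift
  I1: { [C → , . , C], [C → , . c], [P → , . c] }  — shift
  I2: { [C → . , , C], [C → . , c], [C → . a], [C → . c c ,], [P → C . C c] }  — shift
  I3: { [P' → P .] }  — accept
  I4: { [C → a .] }  — reduce
  I5: { [C → c . c ,] }  — shift
  I6: { [C → c c . ,] }  — shift
  I7: { [C → c c , .] }  — reduce
  I8: { [C → , . , C], [C → , . c] }  — shift
  I9: { [P → C C . c] }  — shift
  I10: { [P → C C c .] }  — reduce
  I11: { [C → , , . C], [C → . , , C], [C → . , c], [C → . a], [C → . c c ,] }  — shift
  I12: { [C → , c .] }  — reduce
  I13: { [C → , , C .] }  — reduce
  I14: { [C → , c .], [P → , c .] }  — 2 reduces

I14 contains complete items [C → , c .], [P → , c .] — reduce-reduce conflict.

Answer: Yes — I14: [C → , c .] vs [P → , c .]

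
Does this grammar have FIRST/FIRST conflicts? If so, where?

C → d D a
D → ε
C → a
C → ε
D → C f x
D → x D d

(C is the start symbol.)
No FIRST/FIRST conflicts.

A FIRST/FIRST conflict occurs when two productions N → α and N → β for the same non-terminal have FIRST(α) ∩ FIRST(β) ≠ ∅ (with ε ∈ FIRST of a nullable right-hand side, so two nullable alternatives also conflict).

FIRST sets of the non-terminals at (or reachable through a nullable prefix from) the front of some alternative:
  FIRST(C) = { 'a', 'd', ε }

Productions for C:
  C → d D a: FIRST = { 'd' }
  C → a: FIRST = { 'a' }
  C → ε: FIRST = { ε }
Productions for D:
  D → ε: FIRST = { ε }
  D → C f x: FIRST = { 'a', 'd', 'f' }
  D → x D d: FIRST = { 'x' }

All alternatives of each non-terminal have pairwise disjoint FIRST sets.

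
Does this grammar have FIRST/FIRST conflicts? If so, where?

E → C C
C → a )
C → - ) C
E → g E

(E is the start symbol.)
A FIRST/FIRST conflict occurs when two productions N → α and N → β for the same non-terminal have FIRST(α) ∩ FIRST(β) ≠ ∅ (with ε ∈ FIRST of a nullable right-hand side, so two nullable alternatives also conflict).

FIRST sets of the non-terminals at (or reachable through a nullable prefix from) the front of some alternative:
  FIRST(C) = { '-', 'a' }

Productions for E:
  E → C C: FIRST = { '-', 'a' }
  E → g E: FIRST = { 'g' }
Productions for C:
  C → a ): FIRST = { 'a' }
  C → - ) C: FIRST = { '-' }

All alternatives of each non-terminal have pairwise disjoint FIRST sets.

Answer: No FIRST/FIRST conflicts.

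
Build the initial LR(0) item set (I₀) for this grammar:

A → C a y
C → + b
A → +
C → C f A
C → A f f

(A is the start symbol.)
First, augment the grammar with A' → A
I₀ = CLOSURE({ [A' → . A] }):
  [A' → . A] has the dot before A: add [A → . C a y], [A → . +]
  [A → . C a y] has the dot before C: add [C → . + b], [C → . C f A], [C → . A f f]
No further items can be added.

I₀ = { [A → . +], [A → . C a y], [A' → . A], [C → . + b], [C → . A f f], [C → . C f A] }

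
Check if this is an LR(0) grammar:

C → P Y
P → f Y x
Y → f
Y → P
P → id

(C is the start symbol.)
A grammar is LR(0) if no state in the canonical LR(0) collection has:
  - both a shift item (dot before a terminal) and a complete item (shift-reduce conflict), or
  - two or more complete items (reduce-reduce conflict; the accept item [C' → C .] counts as a complete item here).

Augment with C' → C and build the canonical LR(0) collection (I0 = CLOSURE({[C' → . C]}), then GOTO on every symbol after a dot until no new states appear). It has 10 states:
  I0: { [C → . P Y], [C' → . C], [P → . f Y x], [P → . id] }  — shift
  I1: { [C' → C .] }  — accept
  I2: { [C → P . Y], [P → . f Y x], [P → . id], [Y → . P], [Y → . f] }  — shift
  I3: { [P → . f Y x], [P → . id], [P → f . Y x], [Y → . P], [Y → . f] }  — shift
  I4: { [P → id .] }  — reduce
  I5: { [Y → P .] }  — reduce
  I6: { [P → f Y . x] }  — shift
  I7: { [P → . f Y x], [P → . id], [P → f . Y x], [Y → . P], [Y → . f], [Y → f .] }  — shift, reduce
  I8: { [P → f Y x .] }  — reduce
  I9: { [C → P Y .] }  — reduce

Conflict in state I7:
  Shift-reduce conflict between [Y → f .] and [P → . f Y x]
So the grammar is NOT LR(0).

Answer: No. Shift-reduce conflict between [Y → f .] and [P → . f Y x]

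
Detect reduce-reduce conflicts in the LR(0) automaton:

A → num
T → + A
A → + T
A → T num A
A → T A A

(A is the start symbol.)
A reduce-reduce conflict occurs when an LR(0) state has two complete items [A → α .] and [B → β .] — both call for a reduction, and with no lookahead the parser cannot choose between them.

Augment with A' → A and build the canonical LR(0) collection (I0 = CLOSURE({[A' → . A]}), then GOTO on every symbol after a dot until no new states appear). It has 11 states:
  I0: { [A → . + T], [A → . T A A], [A → . T num A], [A → . num], [A' → . A], [T → . + A] }  — shift
  I1: { [A → + . T], [A → . + T], [A → . T A A], [A → . T num A], [A → . num], [T → + . A], [T → . + A] }  — shift
  I2: { [A' → A .] }  — accept
  I3: { [A → . + T], [A → . T A A], [A → . T num A], [A → . num], [A → T . A A], [A → T . num A], [T → . + A] }  — shift
  I4: { [A → num .] }  — reduce
  I5: { [A → . + T], [A → . T A A], [A → . T num A], [A → . num], [A → T A . A], [T → . + A] }  — shift
  I6: { [A → . + T], [A → . T A A], [A → . T num A], [A → . num], [A → T num . A], [A → num .], [T → . + A] }  — shift, reduce
  I7: { [A → T num A .] }  — reduce
  I8: { [A → T A A .] }  — reduce
  I9: { [T → + A .] }  — reduce
  I10: { [A → + T .], [A → . + T], [A → . T A A], [A → . T num A], [A → . num], [A → T . A A], [A → T . num A], [T → . + A] }  — shift, reduce

No state contains more than one complete item.

Answer: No reduce-reduce conflicts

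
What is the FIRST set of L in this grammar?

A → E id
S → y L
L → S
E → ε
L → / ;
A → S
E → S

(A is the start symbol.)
{ '/', 'y' }

FIRST sets of the other non-terminals involved (by the same procedure, iterated to a fixed point):
  FIRST(S) = { 'y' }

From L → S:
  - S is a non-terminal: add FIRST(S) \ {ε} = { 'y' }
    S is not nullable, so stop
From L → / ;:
  - '/' is a terminal: add '/' and stop

Collecting: FIRST(L) = { '/', 'y' }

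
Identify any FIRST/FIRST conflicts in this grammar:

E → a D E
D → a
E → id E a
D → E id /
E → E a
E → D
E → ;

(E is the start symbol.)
Yes. E → a D E / E → E a on { 'a' }; E → a D E / E → D on { 'a' }; E → id E a / E → E a on { 'id' }; E → id E a / E → D on { 'id' }; E → E a / E → D on { ';', 'a', 'id' }; E → E a / E → ';' on { ';' }; E → D / E → ';' on { ';' }; D → a / D → E id '/' on { 'a' }

A FIRST/FIRST conflict occurs when two productions N → α and N → β for the same non-terminal have FIRST(α) ∩ FIRST(β) ≠ ∅ (with ε ∈ FIRST of a nullable right-hand side, so two nullable alternatives also conflict).

FIRST sets of the non-terminals at (or reachable through a nullable prefix from) the front of some alternative:
  FIRST(E) = { ';', 'a', 'id' }
  FIRST(D) = { ';', 'a', 'id' }

Productions for E:
  E → a D E: FIRST = { 'a' }
  E → id E a: FIRST = { 'id' }
  E → E a: FIRST = { ';', 'a', 'id' }
  E → D: FIRST = { ';', 'a', 'id' }
  E → ;: FIRST = { ';' }
Productions for D:
  D → a: FIRST = { 'a' }
  D → E id /: FIRST = { ';', 'a', 'id' }

Conflict for E: E → a D E and E → E a
  Overlap: { 'a' }
Conflict for E: E → a D E and E → D
  Overlap: { 'a' }
Conflict for E: E → id E a and E → E a
  Overlap: { 'id' }
Conflict for E: E → id E a and E → D
  Overlap: { 'id' }
Conflict for E: E → E a and E → D
  Overlap: { ';', 'a', 'id' }
Conflict for E: E → E a and E → ;
  Overlap: { ';' }
Conflict for E: E → D and E → ;
  Overlap: { ';' }
Conflict for D: D → a and D → E id /
  Overlap: { 'a' }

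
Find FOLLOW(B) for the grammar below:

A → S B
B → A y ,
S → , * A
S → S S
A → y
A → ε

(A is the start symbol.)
{ $, ',', 'y' }

To compute FOLLOW(B), find every occurrence of B on a right-hand side N → α B β: add FIRST(β) \ {ε}, and if β is empty or nullable also add FOLLOW(N). Iterate to a fixed point.

In A → S B: B is at the end, add FOLLOW(A)

The FOLLOW sets referred to above (computed the same way, to a fixed point):
  FOLLOW(A) = { $, ',', 'y' }

Taking the union: FOLLOW(B) = { $, ',', 'y' }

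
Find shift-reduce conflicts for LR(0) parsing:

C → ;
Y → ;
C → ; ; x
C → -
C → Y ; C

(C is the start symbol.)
Yes — I2: [C → ; .] vs [C → ; . ; x]

A shift-reduce conflict occurs when an LR(0) state has both:
  - a complete (reduce) item [A → α .] (dot at the end), and
  - a shift item [B → β . c γ] (dot before a terminal).

Augment with C' → C and build the canonical LR(0) collection (I0 = CLOSURE({[C' → . C]}), then GOTO on every symbol after a dot until no new states appear). It has 9 states:
  I0: { [C → . -], [C → . ; ; x], [C → . ;], [C → . Y ; C], [C' → . C], [Y → . ;] }  — shift
  I1: { [C → - .] }  — reduce
  I2: { [C → ; . ; x], [C → ; .], [Y → ; .] }  — shift, 2 reduces
  I3: { [C' → C .] }  — accept
  I4: { [C → Y . ; C] }  — shift
  I5: { [C → . -], [C → . ; ; x], [C → . ;], [C → . Y ; C], [C → Y ; . C], [Y → . ;] }  — shift
  I6: { [C → Y ; C .] }  — reduce
  I7: { [C → ; ; . x] }  — shift
  I8: { [C → ; ; x .] }  — reduce

I2 contains reduce items [C → ; .], [Y → ; .] and shift item [C → ; . ; x] — shift-reduce conflict.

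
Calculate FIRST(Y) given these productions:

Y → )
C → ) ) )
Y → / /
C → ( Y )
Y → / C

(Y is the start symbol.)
{ ')', '/' }

From Y → ):
  - ')' is a terminal: add ')' and stop
From Y → / /:
  - '/' is a terminal: add '/' and stop
From Y → / C:
  - '/' is a terminal: add '/' and stop

Collecting: FIRST(Y) = { ')', '/' }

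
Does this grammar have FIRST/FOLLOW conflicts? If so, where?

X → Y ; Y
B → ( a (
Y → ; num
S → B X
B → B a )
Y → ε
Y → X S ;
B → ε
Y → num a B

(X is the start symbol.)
Yes. B → '(' a '(' with FOLLOW(B) on { '(' }; B → B a ')' with FOLLOW(B) on { '(', 'a' }; Y → ';' num with FOLLOW(Y) on { ';' }; Y → X S ';' with FOLLOW(Y) on { ';', 'num' }; Y → num a B with FOLLOW(Y) on { 'num' }

A FIRST/FOLLOW conflict occurs when a non-terminal N has a nullable alternative N → β (β ⇒* ε) and another alternative N → α with FIRST(α) ∩ FOLLOW(N) ≠ ∅: on such a lookahead the parser cannot decide between expanding α and letting N vanish via β.

Nullable non-terminals: B, Y.
FIRST sets used below: FIRST(B) = { '(', 'a', ε }, FIRST(X) = { ';', 'num' }

B: nullable alternative(s) B → ε; FOLLOW(B) = { $, '(', ';', 'a', 'num' }
  B → ( a (: FIRST \ {ε} = { '(' } — overlaps FOLLOW(B) on { '(' }: CONFLICT
  B → B a ): FIRST \ {ε} = { '(', 'a' } — overlaps FOLLOW(B) on { '(', 'a' }: CONFLICT
  B → ε: FIRST \ {ε} = { } — this is the only nullable alternative, skip

Y: nullable alternative(s) Y → ε; FOLLOW(Y) = { $, '(', ';', 'a', 'num' }
  Y → ; num: FIRST \ {ε} = { ';' } — overlaps FOLLOW(Y) on { ';' }: CONFLICT
  Y → ε: FIRST \ {ε} = { } — this is the only nullable alternative, skip
  Y → X S ;: FIRST \ {ε} = { ';', 'num' } — overlaps FOLLOW(Y) on { ';', 'num' }: CONFLICT
  Y → num a B: FIRST \ {ε} = { 'num' } — overlaps FOLLOW(Y) on { 'num' }: CONFLICT

S, X have no nullable alternative, so no FIRST/FOLLOW check is needed there.

So the grammar has 5 FIRST/FOLLOW conflicts (marked CONFLICT above).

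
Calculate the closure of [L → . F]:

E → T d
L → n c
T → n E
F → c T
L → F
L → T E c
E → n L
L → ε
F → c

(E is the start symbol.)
{ [F → . c T], [F → . c], [L → . F] }

To compute CLOSURE, for each item [A → α.Bβ] where B is a non-terminal, add [B → .γ] for all productions B → γ; repeat for the newly added items until nothing changes.

Start with: [L → . F]
  [L → . F] has the dot before F: add [F → . c T], [F → . c]
No further items can be added.

CLOSURE = { [F → . c T], [F → . c], [L → . F] }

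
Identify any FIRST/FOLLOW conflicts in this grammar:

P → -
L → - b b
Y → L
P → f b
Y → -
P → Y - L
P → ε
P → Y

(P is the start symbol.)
A FIRST/FOLLOW conflict occurs when a non-terminal N has a nullable alternative N → β (β ⇒* ε) and another alternative N → α with FIRST(α) ∩ FOLLOW(N) ≠ ∅: on such a lookahead the parser cannot decide between expanding α and letting N vanish via β.

Nullable non-terminals: P.
FIRST sets used below: FIRST(Y) = { '-' }

P: nullable alternative(s) P → ε; FOLLOW(P) = { $ }
  P → -: FIRST \ {ε} = { '-' } — disjoint from FOLLOW(P)
  P → f b: FIRST \ {ε} = { 'f' } — disjoint from FOLLOW(P)
  P → Y - L: FIRST \ {ε} = { '-' } — disjoint from FOLLOW(P)
  P → ε: FIRST \ {ε} = { } — this is the only nullable alternative, skip
  P → Y: FIRST \ {ε} = { '-' } — disjoint from FOLLOW(P)

L, Y have no nullable alternative, so no FIRST/FOLLOW check is needed there.

No FIRST/FOLLOW conflicts found.

Answer: No FIRST/FOLLOW conflicts.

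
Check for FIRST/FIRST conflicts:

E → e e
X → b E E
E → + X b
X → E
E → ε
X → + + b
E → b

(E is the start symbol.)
FIRST sets of the non-terminals at (or reachable through a nullable prefix from) the front of some alternative:
  FIRST(E) = { '+', 'b', 'e', ε }

Productions for E:
  E → e e: FIRST = { 'e' }
  E → + X b: FIRST = { '+' }
  E → ε: FIRST = { ε }
  E → b: FIRST = { 'b' }
Productions for X:
  X → b E E: FIRST = { 'b' }
  X → E: FIRST = { '+', 'b', 'e', ε }
  X → + + b: FIRST = { '+' }

Conflict for X: X → b E E and X → E
  Overlap: { 'b' }
Conflict for X: X → E and X → + + b
  Overlap: { '+' }

Answer: Yes. X → b E E / X → E on { 'b' }; X → E / X → '+' '+' b on { '+' }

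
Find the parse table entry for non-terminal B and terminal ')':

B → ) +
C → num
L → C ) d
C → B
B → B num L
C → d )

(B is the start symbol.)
B → ) +, B → B num L

To find M[B, ')'], we find productions for B where ')' is in the predict set (PREDICT(N → α) = (FIRST(α) \ {ε}) ∪ (FOLLOW(N) if α ⇒* ε)).

Relevant sets:
  FIRST(B) = { ')' }

B → ) +: PREDICT = { ')' }
  ')' is in predict set, so this production goes in M[B, ')']
B → B num L: PREDICT = { ')' }
  ')' is in predict set, so this production goes in M[B, ')']

M[B, ')'] = B → ) +, B → B num L  (a multiply-defined cell — the grammar is not LL(1))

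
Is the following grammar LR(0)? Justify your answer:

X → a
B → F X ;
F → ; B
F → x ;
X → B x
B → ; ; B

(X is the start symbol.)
A grammar is LR(0) if no state in the canonical LR(0) collection has:
  - both a shift item (dot before a terminal) and a complete item (shift-reduce conflict), or
  - two or more complete items (reduce-reduce conflict; the accept item [X' → X .] counts as a complete item here).

Augment with X' → X and build the canonical LR(0) collection (I0 = CLOSURE({[X' → . X]}), then GOTO on every symbol after a dot until no new states appear). It has 14 states:
  I0: { [B → . ; ; B], [B → . F X ;], [F → . ; B], [F → . x ;], [X → . B x], [X → . a], [X' → . X] }  — shift
  I1: { [B → . ; ; B], [B → . F X ;], [B → ; . ; B], [F → . ; B], [F → . x ;], [F → ; . B] }  — shift
  I2: { [X → B . x] }  — shift
  I3: { [B → . ; ; B], [B → . F X ;], [B → F . X ;], [F → . ; B], [F → . x ;], [X → . B x], [X → . a] }  — shift
  I4: { [X' → X .] }  — accept
  I5: { [X → a .] }  — reduce
  I6: { [F → x . ;] }  — shift
  I7: { [F → x ; .] }  — reduce
  I8: { [B → F X . ;] }  — shift
  I9: { [B → F X ; .] }  — reduce
  I10: { [X → B x .] }  — reduce
  I11: { [B → . ; ; B], [B → . F X ;], [B → ; . ; B], [B → ; ; . B], [F → . ; B], [F → . x ;], [F → ; . B] }  — shift
  I12: { [F → ; B .] }  — reduce
  I13: { [B → ; ; B .], [F → ; B .] }  — 2 reduces

Conflict in state I13:
  Reduce-reduce conflict: [B → ; ; B .] and [F → ; B .]
So the grammar is NOT LR(0).

Answer: No. Reduce-reduce conflict: [B → ; ; B .] and [F → ; B .]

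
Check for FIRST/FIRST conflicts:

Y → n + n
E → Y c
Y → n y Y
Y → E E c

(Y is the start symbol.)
Yes. Y → n '+' n / Y → n y Y on { 'n' }; Y → n '+' n / Y → E E c on { 'n' }; Y → n y Y / Y → E E c on { 'n' }

A FIRST/FIRST conflict occurs when two productions N → α and N → β for the same non-terminal have FIRST(α) ∩ FIRST(β) ≠ ∅ (with ε ∈ FIRST of a nullable right-hand side, so two nullable alternatives also conflict).

FIRST sets of the non-terminals at (or reachable through a nullable prefix from) the front of some alternative:
  FIRST(E) = { 'n' }

Productions for Y:
  Y → n + n: FIRST = { 'n' }
  Y → n y Y: FIRST = { 'n' }
  Y → E E c: FIRST = { 'n' }
E has only one production, so no FIRST/FIRST conflict is possible there.

Conflict for Y: Y → n + n and Y → n y Y
  Overlap: { 'n' }
Conflict for Y: Y → n + n and Y → E E c
  Overlap: { 'n' }
Conflict for Y: Y → n y Y and Y → E E c
  Overlap: { 'n' }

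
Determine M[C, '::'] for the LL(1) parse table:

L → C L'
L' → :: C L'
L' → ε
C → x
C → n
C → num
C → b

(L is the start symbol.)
Empty (error entry)

To find M[C, '::'], we find productions for C where '::' is in the predict set (PREDICT(N → α) = (FIRST(α) \ {ε}) ∪ (FOLLOW(N) if α ⇒* ε)).

C → x: PREDICT = { 'x' }
C → n: PREDICT = { 'n' }
C → num: PREDICT = { 'num' }
C → b: PREDICT = { 'b' }

M[C, '::'] is empty (no production applies)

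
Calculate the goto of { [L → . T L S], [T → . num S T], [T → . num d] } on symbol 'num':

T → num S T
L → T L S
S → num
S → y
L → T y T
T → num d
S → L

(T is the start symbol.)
GOTO(I, 'num') = CLOSURE({ [A → αX.β] : [A → α.Xβ] ∈ I, X = 'num' })

Items with dot before 'num', with the dot advanced:
  [T → . num S T] → [T → num . S T]
  [T → . num d] → [T → num . d]
Closure of the advanced items:
  [T → num . S T] has the dot before S: add [S → . num], [S → . y], [S → . L]
  [S → . L] has the dot before L: add [L → . T L S], [L → . T y T]
  [L → . T L S] has the dot before T: add [T → . num S T], [T → . num d]

GOTO = { [L → . T L S], [L → . T y T], [S → . L], [S → . num], [S → . y], [T → . num S T], [T → . num d], [T → num . S T], [T → num . d] }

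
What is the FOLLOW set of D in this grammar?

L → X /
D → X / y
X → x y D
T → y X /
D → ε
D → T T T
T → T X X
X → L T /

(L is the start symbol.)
{ '/', 'x', 'y' }

To compute FOLLOW(D), find every occurrence of D on a right-hand side N → α D β: add FIRST(β) \ {ε}, and if β is empty or nullable also add FOLLOW(N). Iterate to a fixed point.

In X → x y D: D is at the end, add FOLLOW(X)

The FOLLOW sets referred to above (computed the same way, to a fixed point):
  FOLLOW(X) = { '/', 'x', 'y' }

Taking the union: FOLLOW(D) = { '/', 'x', 'y' }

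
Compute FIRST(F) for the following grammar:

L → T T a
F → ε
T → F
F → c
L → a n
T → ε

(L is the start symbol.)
To compute FIRST(F), examine every production with F on the left-hand side, reading each right-hand side left to right until a non-nullable symbol is reached.

From F → ε:
  - ε-production, so ε ∈ FIRST(F)
From F → c:
  - c is a terminal: add 'c' and stop

Collecting: FIRST(F) = { 'c', ε }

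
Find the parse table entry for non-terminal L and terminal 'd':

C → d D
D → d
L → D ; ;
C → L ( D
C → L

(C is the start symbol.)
L → D ; ;

To find M[L, 'd'], we find productions for L where 'd' is in the predict set (PREDICT(N → α) = (FIRST(α) \ {ε}) ∪ (FOLLOW(N) if α ⇒* ε)).

Relevant sets:
  FIRST(D) = { 'd' }

L → D ; ;: PREDICT = { 'd' }
  'd' is in predict set, so this production goes in M[L, 'd']

M[L, 'd'] = L → D ; ;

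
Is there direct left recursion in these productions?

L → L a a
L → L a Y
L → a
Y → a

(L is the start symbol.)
Yes, L is left-recursive

Direct left recursion occurs when N → N α for some non-terminal N (the right-hand side begins with the left-hand side itself).

L → L a a: LEFT RECURSIVE (starts with L)
L → L a Y: LEFT RECURSIVE (starts with L)
L → a: starts with a
Y → a: starts with a

The grammar has direct left recursion on: L.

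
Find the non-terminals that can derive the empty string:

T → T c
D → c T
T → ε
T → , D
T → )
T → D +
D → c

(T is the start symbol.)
A non-terminal is nullable if it can derive ε (the empty string): either it has an ε-production, or it has a production whose right-hand side consists entirely of nullable non-terminals.

ε-productions: T → ε
So T is immediately nullable.
No further non-terminal can be added: every production for the remaining non-terminals contains a terminal or a non-nullable non-terminal.
Nullable = { 'T' }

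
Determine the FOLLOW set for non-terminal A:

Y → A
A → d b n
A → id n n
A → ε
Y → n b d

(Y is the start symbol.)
{ $ }

To compute FOLLOW(A), find every occurrence of A on a right-hand side N → α A β: add FIRST(β) \ {ε}, and if β is empty or nullable also add FOLLOW(N). Iterate to a fixed point.

In Y → A: A is at the end, add FOLLOW(Y)

The FOLLOW sets referred to above (computed the same way, to a fixed point):
  FOLLOW(Y) = { $ }

Taking the union: FOLLOW(A) = { $ }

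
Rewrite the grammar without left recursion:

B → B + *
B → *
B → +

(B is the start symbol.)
B → * B'
B → + B'
B' → + * B'
B' → ε

B is directly left-recursive. The standard transformation for
  A → A α₁ | ... | A α_m | β₁ | ... | β_n
is
  A  → β₁ A' | ... | β_n A'
  A' → α₁ A' | ... | α_m A' | ε

B → * becomes B → * B'
B → + becomes B → + B'
B → B + * becomes B' → + * B'
Add B' → ε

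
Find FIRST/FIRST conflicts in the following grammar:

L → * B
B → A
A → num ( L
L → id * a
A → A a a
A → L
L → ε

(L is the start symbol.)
FIRST sets of the non-terminals at (or reachable through a nullable prefix from) the front of some alternative:
  FIRST(A) = { '*', 'a', 'id', 'num', ε }
  FIRST(L) = { '*', 'id', ε }

Productions for L:
  L → * B: FIRST = { '*' }
  L → id * a: FIRST = { 'id' }
  L → ε: FIRST = { ε }
Productions for A:
  A → num ( L: FIRST = { 'num' }
  A → A a a: FIRST = { '*', 'a', 'id', 'num' }
  A → L: FIRST = { '*', 'id', ε }
B has only one production, so no FIRST/FIRST conflict is possible there.

Conflict for A: A → num ( L and A → A a a
  Overlap: { 'num' }
Conflict for A: A → A a a and A → L
  Overlap: { '*', 'id' }

Answer: Yes. A → num '(' L / A → A a a on { 'num' }; A → A a a / A → L on { '*', 'id' }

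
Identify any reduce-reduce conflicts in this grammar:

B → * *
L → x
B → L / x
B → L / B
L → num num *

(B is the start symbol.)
Augment with B' → B and build the canonical LR(0) collection (I0 = CLOSURE({[B' → . B]}), then GOTO on every symbol after a dot until no new states appear). It has 12 states:
  I0: { [B → . * *], [B → . L / B], [B → . L / x], [B' → . B], [L → . num num *], [L → . x] }  — shift
  I1: { [B → * . *] }  — shift
  I2: { [B' → B .] }  — accept
  I3: { [B → L . / B], [B → L . / x] }  — shift
  I4: { [L → num . num *] }  — shift
  I5: { [L → x .] }  — reduce
  I6: { [L → num num . *] }  — shift
  I7: { [L → num num * .] }  — reduce
  I8: { [B → . * *], [B → . L / B], [B → . L / x], [B → L / . B], [B → L / . x], [L → . num num *], [L → . x] }  — shift
  I9: { [B → L / B .] }  — reduce
  I10: { [B → L / x .], [L → x .] }  — 2 reduces
  I11: { [B → * * .] }  — reduce

I10 contains complete items [B → L / x .], [L → x .] — reduce-reduce conflict.

Answer: Yes — I10: [B → L / x .] vs [L → x .]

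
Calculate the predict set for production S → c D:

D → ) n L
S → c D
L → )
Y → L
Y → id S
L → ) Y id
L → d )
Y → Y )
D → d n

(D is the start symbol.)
PREDICT(S → c D) = (FIRST(RHS) \ {ε}) ∪ (FOLLOW(S) if ε ∈ FIRST(RHS), i.e. RHS ⇒* ε)
FIRST(c D) = { 'c' }
ε ∉ FIRST(c D), so FOLLOW(S) is not added.
PREDICT(S → c D) = { 'c' }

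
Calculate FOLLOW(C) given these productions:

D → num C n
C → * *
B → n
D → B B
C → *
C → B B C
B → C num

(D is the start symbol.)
In D → num C n: C is followed by n, add FIRST(n) \ {ε} = { 'n' }
In C → B B C: C is at the end; this adds FOLLOW(C) to itself — nothing new
In B → C num: C is followed by num, add FIRST(num) \ {ε} = { 'num' }

Taking the union: FOLLOW(C) = { 'n', 'num' }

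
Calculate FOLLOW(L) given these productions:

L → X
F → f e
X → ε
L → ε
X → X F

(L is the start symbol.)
To compute FOLLOW(L), find every occurrence of L on a right-hand side N → α L β: add FIRST(β) \ {ε}, and if β is empty or nullable also add FOLLOW(N). Iterate to a fixed point.

L is the start symbol, so $ ∈ FOLLOW(L).
L does not occur on any right-hand side.

Taking the union: FOLLOW(L) = { $ }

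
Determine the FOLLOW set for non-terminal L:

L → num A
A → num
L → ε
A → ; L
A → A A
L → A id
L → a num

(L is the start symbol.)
L is the start symbol, so $ ∈ FOLLOW(L).
In A → ; L: L is at the end, add FOLLOW(A)

The FOLLOW sets referred to above (computed the same way, to a fixed point):
  FOLLOW(A) = { $, ';', 'id', 'num' }

Taking the union: FOLLOW(L) = { $, ';', 'id', 'num' }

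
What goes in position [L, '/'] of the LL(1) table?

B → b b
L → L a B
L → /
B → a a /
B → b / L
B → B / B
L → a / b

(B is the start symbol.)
To find M[L, '/'], we find productions for L where '/' is in the predict set (PREDICT(N → α) = (FIRST(α) \ {ε}) ∪ (FOLLOW(N) if α ⇒* ε)).

Relevant sets:
  FIRST(L) = { '/', 'a' }

L → L a B: PREDICT = { '/', 'a' }
  '/' is in predict set, so this production goes in M[L, '/']
L → /: PREDICT = { '/' }
  '/' is in predict set, so this production goes in M[L, '/']
L → a / b: PREDICT = { 'a' }

M[L, '/'] = L → L a B, L → /  (a multiply-defined cell — the grammar is not LL(1))

Answer: L → L a B, L → /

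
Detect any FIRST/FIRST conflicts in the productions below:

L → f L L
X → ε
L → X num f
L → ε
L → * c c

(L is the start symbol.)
FIRST sets of the non-terminals at (or reachable through a nullable prefix from) the front of some alternative:
  FIRST(X) = { ε }

Productions for L:
  L → f L L: FIRST = { 'f' }
  L → X num f: FIRST = { 'num' }
  L → ε: FIRST = { ε }
  L → * c c: FIRST = { '*' }
X has only one production, so no FIRST/FIRST conflict is possible there.

All alternatives of each non-terminal have pairwise disjoint FIRST sets.

Answer: No FIRST/FIRST conflicts.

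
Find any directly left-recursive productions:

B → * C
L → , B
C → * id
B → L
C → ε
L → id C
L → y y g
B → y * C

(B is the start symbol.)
Direct left recursion occurs when N → N α for some non-terminal N (the right-hand side begins with the left-hand side itself).

B → * C: starts with '*'
L → , B: starts with ','
C → * id: starts with '*'
B → L: starts with L
C → ε: starts with ε
L → id C: starts with id
L → y y g: starts with y
B → y * C: starts with y

No direct left recursion found.

Answer: No direct left recursion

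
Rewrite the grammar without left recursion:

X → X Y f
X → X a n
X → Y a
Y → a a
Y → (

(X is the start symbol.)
X is directly left-recursive. The standard transformation for
  A → A α₁ | ... | A α_m | β₁ | ... | β_n
is
  A  → β₁ A' | ... | β_n A'
  A' → α₁ A' | ... | α_m A' | ε

X → Y a becomes X → Y a X'
X → X Y f becomes X' → Y f X'
X → X a n becomes X' → a n X'
Add X' → ε

Productions for other non-terminals are unchanged:
  Y → a a
  Y → (

Resulting grammar:
X → Y a X'
X' → Y f X'
X' → a n X'
X' → ε
Y → a a
Y → (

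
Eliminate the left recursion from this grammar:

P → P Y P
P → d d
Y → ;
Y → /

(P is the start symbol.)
P → d d P'
P' → Y P P'
P' → ε
Y → ;
Y → /

P is directly left-recursive. The standard transformation for
  A → A α₁ | ... | A α_m | β₁ | ... | β_n
is
  A  → β₁ A' | ... | β_n A'
  A' → α₁ A' | ... | α_m A' | ε

P → d d becomes P → d d P'
P → P Y P becomes P' → Y P P'
Add P' → ε

Productions for other non-terminals are unchanged:
  Y → ;
  Y → /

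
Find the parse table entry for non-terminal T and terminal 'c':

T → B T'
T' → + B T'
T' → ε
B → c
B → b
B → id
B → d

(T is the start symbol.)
To find M[T, 'c'], we find productions for T where 'c' is in the predict set (PREDICT(N → α) = (FIRST(α) \ {ε}) ∪ (FOLLOW(N) if α ⇒* ε)).

Relevant sets:
  FIRST(B) = { 'b', 'c', 'd', 'id' }

T → B T': PREDICT = { 'b', 'c', 'd', 'id' }
  'c' is in predict set, so this production goes in M[T, 'c']

M[T, 'c'] = T → B T'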